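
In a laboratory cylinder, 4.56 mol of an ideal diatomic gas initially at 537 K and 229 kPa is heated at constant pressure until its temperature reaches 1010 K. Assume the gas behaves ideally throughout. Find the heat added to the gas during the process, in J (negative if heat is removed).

62800 J

V₁ = nRT₁/P₁ = 4.56×8.314×537/229 = 88.9 L.
Isobaric: P stays 229 kPa; V/T = const ⇒ T₂ = 1010 K, V₂ = 167 L.
W = PΔV = 229×(167−88.9) kPa·L = 17900 J.
ΔU = nCvΔT = 4.56×20.8×(1010−537) = 44800 J.
Q = ΔU + W = nCpΔT = 62800 J.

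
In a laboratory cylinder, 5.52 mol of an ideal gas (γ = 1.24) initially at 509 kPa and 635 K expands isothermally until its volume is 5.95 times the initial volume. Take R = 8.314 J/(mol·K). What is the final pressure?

V₁ = nRT₁/P₁ = 5.52×8.314×635/509 = 57.3 L.
Isothermal: T stays 635 K; PV = const ⇒ V₂ = 341 L, P₂ = 85.5 kPa.

85.5 kPa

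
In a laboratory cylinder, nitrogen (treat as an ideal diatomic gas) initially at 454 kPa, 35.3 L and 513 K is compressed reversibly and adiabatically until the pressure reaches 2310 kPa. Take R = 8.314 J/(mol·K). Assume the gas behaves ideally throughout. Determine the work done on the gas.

n = P₁V₁/(RT₁) = 454×35.3/(8.314×513) = 3.76 mol.
Adiabatic: T₂/T₁ = (P₂/P₁)^((γ−1)/γ) ⇒ T₂ = 513×(5.09)^0.286 = 817 K; V₂ = 11.0 L.
ΔU = nCvΔT = 3.76×20.8×(817−513) = 23700 J.
Q = 0 for an adiabatic process, so W = −ΔU = -23700 J.
Work done on the gas = −W_by = 23700 J.

23700 J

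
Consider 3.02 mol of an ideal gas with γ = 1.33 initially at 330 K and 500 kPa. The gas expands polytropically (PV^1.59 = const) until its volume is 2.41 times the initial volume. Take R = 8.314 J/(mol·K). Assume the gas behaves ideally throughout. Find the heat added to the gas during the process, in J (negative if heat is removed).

-4480 J

V₁ = nRT₁/P₁ = 3.02×8.314×330/500 = 16.6 L.
Polytropic n=1.59: T₂ = T₁(V₁/V₂)^(n−1) = 330×(0.415)^0.59 = 196 K; P₂ = P₁(V₁/V₂)^n = 123 kPa.
W = (P₁V₁−P₂V₂)/(n−1) = (500×16.6−123×39.9)/0.59 = 5690 J.
ΔU = nCvΔT = 3.02×25.2×(196−330) = -10200 J.
Q = ΔU + W = -4480 J.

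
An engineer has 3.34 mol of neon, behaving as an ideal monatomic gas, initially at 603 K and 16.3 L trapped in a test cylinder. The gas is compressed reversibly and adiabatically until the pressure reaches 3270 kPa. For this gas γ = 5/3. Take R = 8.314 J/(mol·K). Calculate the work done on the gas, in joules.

14800 J

P₁ = nRT₁/V₁ = 3.34×8.314×603/16.3 = 1030 kPa.
Adiabatic: T₂/T₁ = (P₂/P₁)^((γ−1)/γ) ⇒ T₂ = 603×(3.18)^0.400 = 958 K; V₂ = 8.14 L.
ΔU = nCvΔT = 3.34×12.5×(958−603) = 14800 J.
Q = 0 for an adiabatic process, so W = −ΔU = -14800 J.
Work done on the gas = −W_by = 14800 J.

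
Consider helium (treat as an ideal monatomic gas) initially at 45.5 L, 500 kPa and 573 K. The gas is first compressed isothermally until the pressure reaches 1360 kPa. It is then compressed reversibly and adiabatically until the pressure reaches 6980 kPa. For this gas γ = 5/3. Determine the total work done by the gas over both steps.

-54300 J

n = P₁V₁/(RT₁) = 500×45.5/(8.314×573) = 4.78 mol.
Step 1 — Isothermal: T stays 573 K; PV = const ⇒ V₂ = 16.7 L, P₂ = 1360 kPa.
ΔU = 0 (ideal gas, T constant).
W = nRT ln(V₂/V₁) = 4.78×8.314×573×ln(0.368) = -22800 J.
Q = ΔU + W = -22800 J.
State after step 1: P = 1360 kPa, V = 16.7 L, T = 573 K.
Step 2 — Adiabatic: T₂/T₁ = (P₂/P₁)^((γ−1)/γ) ⇒ T₂ = 573×(5.13)^0.400 = 1100 K; V₂ = 6.27 L.
ΔU = nCvΔT = 4.78×12.5×(1100−573) = 31500 J.
Q = 0 for an adiabatic process, so W = −ΔU = -31500 J.
Net over both steps: W = -54300 J, Q = -22800 J, ΔU = 31500 J.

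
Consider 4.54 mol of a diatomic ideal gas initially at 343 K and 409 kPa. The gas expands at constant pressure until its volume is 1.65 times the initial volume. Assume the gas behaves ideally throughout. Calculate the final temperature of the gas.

V₁ = nRT₁/P₁ = 4.54×8.314×343/409 = 31.7 L.
Isobaric: P stays 409 kPa; V/T = const ⇒ T₂ = 566 K, V₂ = 52.2 L.

566 K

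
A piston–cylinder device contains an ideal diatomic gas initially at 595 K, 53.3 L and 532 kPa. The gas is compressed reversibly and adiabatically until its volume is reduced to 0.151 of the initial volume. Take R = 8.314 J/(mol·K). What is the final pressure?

7500 kPa

Adiabatic: TV^(γ−1) = const ⇒ T₂ = 595×(6.62)^0.400 = 1270 K; PV^γ = const ⇒ P₂ = 7500 kPa.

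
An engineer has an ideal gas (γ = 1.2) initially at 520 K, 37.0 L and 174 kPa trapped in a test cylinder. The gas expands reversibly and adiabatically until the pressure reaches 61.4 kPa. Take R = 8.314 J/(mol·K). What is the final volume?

Adiabatic: T₂/T₁ = (P₂/P₁)^((γ−1)/γ) ⇒ T₂ = 520×(0.353)^0.167 = 437 K; V₂ = 88.1 L.

88.1 L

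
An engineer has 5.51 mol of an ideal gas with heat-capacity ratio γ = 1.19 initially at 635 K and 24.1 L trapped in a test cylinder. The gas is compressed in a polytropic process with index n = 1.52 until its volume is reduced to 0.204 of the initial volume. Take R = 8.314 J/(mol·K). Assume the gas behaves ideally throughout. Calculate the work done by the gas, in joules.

P₁ = nRT₁/V₁ = 5.51×8.314×635/24.1 = 1210 kPa.
Polytropic n=1.52: T₂ = T₁(V₁/V₂)^(n−1) = 635×(4.90)^0.52 = 1450 K; P₂ = P₁(V₁/V₂)^n = 13500 kPa.
W = (P₁V₁−P₂V₂)/(n−1) = (1210×24.1−13500×4.92)/0.52 = -71900 J.

-71900 J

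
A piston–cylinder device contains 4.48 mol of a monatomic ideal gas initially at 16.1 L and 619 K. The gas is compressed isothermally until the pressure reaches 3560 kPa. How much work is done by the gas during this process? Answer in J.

-21000 J

P₁ = nRT₁/V₁ = 4.48×8.314×619/16.1 = 1430 kPa.
Isothermal: T stays 619 K; PV = const ⇒ V₂ = 6.48 L, P₂ = 3560 kPa.
W = nRT ln(V₂/V₁) = 4.48×8.314×619×ln(0.402) = -21000 J.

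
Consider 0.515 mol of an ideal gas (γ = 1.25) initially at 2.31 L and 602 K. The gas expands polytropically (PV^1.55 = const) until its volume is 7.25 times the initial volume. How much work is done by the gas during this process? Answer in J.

3110 J

P₁ = nRT₁/V₁ = 0.515×8.314×602/2.31 = 1120 kPa.
Polytropic n=1.55: T₂ = T₁(V₁/V₂)^(n−1) = 602×(0.138)^0.55 = 202 K; P₂ = P₁(V₁/V₂)^n = 51.8 kPa.
W = (P₁V₁−P₂V₂)/(n−1) = (1120×2.31−51.8×16.7)/0.55 = 3110 J.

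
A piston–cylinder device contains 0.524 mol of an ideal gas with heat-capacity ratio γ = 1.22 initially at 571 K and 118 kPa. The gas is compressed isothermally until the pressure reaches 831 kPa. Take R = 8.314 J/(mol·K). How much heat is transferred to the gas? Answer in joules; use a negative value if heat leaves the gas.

V₁ = nRT₁/P₁ = 0.524×8.314×571/118 = 21.1 L.
Isothermal: T stays 571 K; PV = const ⇒ V₂ = 2.99 L, P₂ = 831 kPa.
ΔU = 0 (ideal gas, T constant).
W = nRT ln(V₂/V₁) = 0.524×8.314×571×ln(0.142) = -4860 J.
Q = ΔU + W = -4860 J.

-4860 J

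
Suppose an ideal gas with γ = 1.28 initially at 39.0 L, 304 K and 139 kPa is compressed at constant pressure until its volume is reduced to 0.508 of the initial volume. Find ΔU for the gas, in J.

n = P₁V₁/(RT₁) = 139×39.0/(8.314×304) = 2.14 mol.
Isobaric: P stays 139 kPa; V/T = const ⇒ T₂ = 154 K, V₂ = 19.8 L.
For an ideal gas ΔU = nCvΔT with Cv = R/(γ−1) = 29.7 J/(mol·K).
ΔU = 2.14×29.7×(154−304) = -9530 J.

-9530 J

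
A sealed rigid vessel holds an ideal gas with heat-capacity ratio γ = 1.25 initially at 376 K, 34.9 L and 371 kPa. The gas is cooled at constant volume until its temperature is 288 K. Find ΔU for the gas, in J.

-12100 J

n = P₁V₁/(RT₁) = 371×34.9/(8.314×376) = 4.14 mol.
Isochoric: V stays 34.9 L; P/T = const ⇒ T₂ = 288 K, P₂ = 284 kPa.
For an ideal gas ΔU = nCvΔT with Cv = R/(γ−1) = 33.3 J/(mol·K).
ΔU = 4.14×33.3×(288−376) = -12100 J.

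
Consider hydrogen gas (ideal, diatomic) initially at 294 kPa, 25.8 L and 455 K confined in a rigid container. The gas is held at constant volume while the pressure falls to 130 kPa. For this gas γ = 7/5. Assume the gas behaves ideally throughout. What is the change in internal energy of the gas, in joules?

n = P₁V₁/(RT₁) = 294×25.8/(8.314×455) = 2.01 mol.
Isochoric: V stays 25.8 L; P/T = const ⇒ T₂ = 201 K, P₂ = 130 kPa.
For an ideal gas ΔU = nCvΔT with Cv = (5/2)R = 20.8 J/(mol·K).
ΔU = 2.01×20.8×(201−455) = -10600 J.

-10600 J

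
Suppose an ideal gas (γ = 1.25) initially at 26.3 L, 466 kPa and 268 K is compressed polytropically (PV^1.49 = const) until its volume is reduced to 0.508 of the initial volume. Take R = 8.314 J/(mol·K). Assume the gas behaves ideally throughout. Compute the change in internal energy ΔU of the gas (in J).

19300 J

n = P₁V₁/(RT₁) = 466×26.3/(8.314×268) = 5.50 mol.
Polytropic n=1.49: T₂ = T₁(V₁/V₂)^(n−1) = 268×(1.97)^0.49 = 373 K; P₂ = P₁(V₁/V₂)^n = 1280 kPa.
For an ideal gas ΔU = nCvΔT with Cv = R/(γ−1) = 33.3 J/(mol·K).
ΔU = 5.50×33.3×(373−268) = 19300 J.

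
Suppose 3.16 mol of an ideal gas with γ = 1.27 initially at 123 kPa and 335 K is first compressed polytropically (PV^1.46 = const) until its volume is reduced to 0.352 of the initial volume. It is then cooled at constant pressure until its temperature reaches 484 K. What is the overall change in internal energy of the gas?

14500 J

V₁ = nRT₁/P₁ = 3.16×8.314×335/123 = 71.6 L.
Step 1 — Polytropic n=1.46: T₂ = T₁(V₁/V₂)^(n−1) = 335×(2.84)^0.46 = 542 K; P₂ = P₁(V₁/V₂)^n = 565 kPa.
W = (P₁V₁−P₂V₂)/(n−1) = (123×71.6−565×25.2)/0.46 = -11800 J.
ΔU = nCvΔT = 3.16×30.8×(542−335) = 20100 J.
Q = ΔU + W = 8300 J.
State after step 1: P = 565 kPa, V = 25.2 L, T = 542 K.
Step 2 — Isobaric: P stays 565 kPa; V/T = const ⇒ T₂ = 484 K, V₂ = 22.5 L.
W = PΔV = 565×(22.5−25.2) kPa·L = -1510 J.
ΔU = nCvΔT = 3.16×30.8×(484−542) = -5600 J.
Q = ΔU + W = nCpΔT = -7110 J.
Net over both steps: W = -13300 J, Q = 1190 J, ΔU = 14500 J.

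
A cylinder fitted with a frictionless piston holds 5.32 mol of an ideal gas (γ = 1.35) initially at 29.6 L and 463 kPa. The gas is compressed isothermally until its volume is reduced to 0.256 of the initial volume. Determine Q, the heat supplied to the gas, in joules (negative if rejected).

-18700 J

T₁ = P₁V₁/(nR) = 463×29.6/(5.32×8.314) = 310 K.
Isothermal: T stays 310 K; PV = const ⇒ V₂ = 7.58 L, P₂ = 1810 kPa.
ΔU = 0 (ideal gas, T constant).
W = nRT ln(V₂/V₁) = 5.32×8.314×310×ln(0.256) = -18700 J.
Q = ΔU + W = -18700 J.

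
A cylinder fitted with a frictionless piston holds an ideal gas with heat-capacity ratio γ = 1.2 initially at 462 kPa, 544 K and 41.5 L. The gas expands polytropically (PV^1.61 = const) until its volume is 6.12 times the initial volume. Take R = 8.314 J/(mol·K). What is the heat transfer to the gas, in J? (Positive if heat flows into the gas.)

-43100 J

n = P₁V₁/(RT₁) = 462×41.5/(8.314×544) = 4.24 mol.
Polytropic n=1.61: T₂ = T₁(V₁/V₂)^(n−1) = 544×(0.163)^0.61 = 180 K; P₂ = P₁(V₁/V₂)^n = 25.0 kPa.
W = (P₁V₁−P₂V₂)/(n−1) = (462×41.5−25.0×254)/0.61 = 21000 J.
ΔU = nCvΔT = 4.24×41.6×(180−544) = -64100 J.
Q = ΔU + W = -43100 J.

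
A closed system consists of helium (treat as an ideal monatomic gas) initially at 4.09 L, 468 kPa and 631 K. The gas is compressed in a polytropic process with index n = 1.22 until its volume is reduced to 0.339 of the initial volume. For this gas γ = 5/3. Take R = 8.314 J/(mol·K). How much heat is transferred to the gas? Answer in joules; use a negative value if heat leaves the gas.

-1570 J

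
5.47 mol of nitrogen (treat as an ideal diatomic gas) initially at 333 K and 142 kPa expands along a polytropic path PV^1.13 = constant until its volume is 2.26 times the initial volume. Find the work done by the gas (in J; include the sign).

V₁ = nRT₁/P₁ = 5.47×8.314×333/142 = 107 L.
Polytropic n=1.13: T₂ = T₁(V₁/V₂)^(n−1) = 333×(0.442)^0.13 = 300 K; P₂ = P₁(V₁/V₂)^n = 56.5 kPa.
W = (P₁V₁−P₂V₂)/(n−1) = (142×107−56.5×241)/0.13 = 11700 J.

11700 J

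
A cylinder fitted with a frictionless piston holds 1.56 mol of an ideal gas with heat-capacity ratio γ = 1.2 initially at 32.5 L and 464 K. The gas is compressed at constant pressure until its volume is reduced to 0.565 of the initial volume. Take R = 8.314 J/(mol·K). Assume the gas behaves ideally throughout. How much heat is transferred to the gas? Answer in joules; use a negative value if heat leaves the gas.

-15700 J

P₁ = nRT₁/V₁ = 1.56×8.314×464/32.5 = 185 kPa.
Isobaric: P stays 185 kPa; V/T = const ⇒ T₂ = 262 K, V₂ = 18.4 L.
W = PΔV = 185×(18.4−32.5) kPa·L = -2620 J.
ΔU = nCvΔT = 1.56×41.6×(262−464) = -13100 J.
Q = ΔU + W = nCpΔT = -15700 J.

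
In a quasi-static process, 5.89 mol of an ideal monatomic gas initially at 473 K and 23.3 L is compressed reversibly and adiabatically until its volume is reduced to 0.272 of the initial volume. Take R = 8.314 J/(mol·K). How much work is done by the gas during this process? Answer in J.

P₁ = nRT₁/V₁ = 5.89×8.314×473/23.3 = 994 kPa.
Adiabatic: TV^(γ−1) = const ⇒ T₂ = 473×(3.68)^0.667 = 1130 K; PV^γ = const ⇒ P₂ = 8710 kPa.
ΔU = nCvΔT = 5.89×12.5×(1130−473) = 48000 J.
Q = 0 for an adiabatic process, so W = −ΔU = -48000 J.

-48000 J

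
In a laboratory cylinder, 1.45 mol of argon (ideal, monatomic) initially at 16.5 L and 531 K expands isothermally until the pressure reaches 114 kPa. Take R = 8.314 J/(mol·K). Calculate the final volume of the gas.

P₁ = nRT₁/V₁ = 1.45×8.314×531/16.5 = 388 kPa.
Isothermal: T stays 531 K; PV = const ⇒ V₂ = 56.2 L, P₂ = 114 kPa.

56.2 L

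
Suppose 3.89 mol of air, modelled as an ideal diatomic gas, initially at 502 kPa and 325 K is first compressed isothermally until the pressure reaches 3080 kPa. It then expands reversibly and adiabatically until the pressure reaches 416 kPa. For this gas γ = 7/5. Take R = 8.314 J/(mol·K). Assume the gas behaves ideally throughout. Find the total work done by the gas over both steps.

V₁ = nRT₁/P₁ = 3.89×8.314×325/502 = 20.9 L.
Step 1 — Isothermal: T stays 325 K; PV = const ⇒ V₂ = 3.41 L, P₂ = 3080 kPa.
ΔU = 0 (ideal gas, T constant).
W = nRT ln(V₂/V₁) = 3.89×8.314×325×ln(0.163) = -19100 J.
Q = ΔU + W = -19100 J.
State after step 1: P = 3080 kPa, V = 3.41 L, T = 325 K.
Step 2 — Adiabatic: T₂/T₁ = (P₂/P₁)^((γ−1)/γ) ⇒ T₂ = 325×(0.135)^0.286 = 183 K; V₂ = 14.3 L.
ΔU = nCvΔT = 3.89×20.8×(183−325) = -11400 J.
Q = 0 for an adiabatic process, so W = −ΔU = 11400 J.
Net over both steps: W = -7620 J, Q = -19100 J, ΔU = -11400 J.

-7620 J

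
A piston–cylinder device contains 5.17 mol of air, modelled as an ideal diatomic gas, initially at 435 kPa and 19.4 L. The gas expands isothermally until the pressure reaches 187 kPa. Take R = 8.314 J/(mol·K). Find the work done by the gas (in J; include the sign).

7120 J

T₁ = P₁V₁/(nR) = 435×19.4/(5.17×8.314) = 196 K.
Isothermal: T stays 196 K; PV = const ⇒ V₂ = 45.1 L, P₂ = 187 kPa.
W = nRT ln(V₂/V₁) = 5.17×8.314×196×ln(2.33) = 7120 J.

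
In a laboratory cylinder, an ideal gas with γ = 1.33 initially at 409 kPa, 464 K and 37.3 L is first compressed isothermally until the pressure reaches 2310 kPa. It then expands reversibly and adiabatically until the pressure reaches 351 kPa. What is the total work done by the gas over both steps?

n = P₁V₁/(RT₁) = 409×37.3/(8.314×464) = 3.95 mol.
Step 1 — Isothermal: T stays 464 K; PV = const ⇒ V₂ = 6.60 L, P₂ = 2310 kPa.
ΔU = 0 (ideal gas, T constant).
W = nRT ln(V₂/V₁) = 3.95×8.314×464×ln(0.177) = -26400 J.
Q = ΔU + W = -26400 J.
State after step 1: P = 2310 kPa, V = 6.60 L, T = 464 K.
Step 2 — Adiabatic: T₂/T₁ = (P₂/P₁)^((γ−1)/γ) ⇒ T₂ = 464×(0.152)^0.248 = 291 K; V₂ = 27.2 L.
ΔU = nCvΔT = 3.95×25.2×(291−464) = -17300 J.
Q = 0 for an adiabatic process, so W = −ΔU = 17300 J.
Net over both steps: W = -9150 J, Q = -26400 J, ΔU = -17300 J.

-9150 J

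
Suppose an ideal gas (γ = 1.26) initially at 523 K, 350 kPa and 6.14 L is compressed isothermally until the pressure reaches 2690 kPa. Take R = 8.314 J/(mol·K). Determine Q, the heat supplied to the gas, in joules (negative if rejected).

-4380 J

n = P₁V₁/(RT₁) = 350×6.14/(8.314×523) = 0.494 mol.
Isothermal: T stays 523 K; PV = const ⇒ V₂ = 0.799 L, P₂ = 2690 kPa.
ΔU = 0 (ideal gas, T constant).
W = nRT ln(V₂/V₁) = 0.494×8.314×523×ln(0.130) = -4380 J.
Q = ΔU + W = -4380 J.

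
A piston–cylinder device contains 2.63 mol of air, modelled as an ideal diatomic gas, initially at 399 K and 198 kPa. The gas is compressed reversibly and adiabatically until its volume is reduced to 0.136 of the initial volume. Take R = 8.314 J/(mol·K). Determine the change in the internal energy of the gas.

26600 J

V₁ = nRT₁/P₁ = 2.63×8.314×399/198 = 44.1 L.
Adiabatic: TV^(γ−1) = const ⇒ T₂ = 399×(7.35)^0.400 = 886 K; PV^γ = const ⇒ P₂ = 3230 kPa.
For an ideal gas ΔU = nCvΔT with Cv = (5/2)R = 20.8 J/(mol·K).
ΔU = 2.63×20.8×(886−399) = 26600 J.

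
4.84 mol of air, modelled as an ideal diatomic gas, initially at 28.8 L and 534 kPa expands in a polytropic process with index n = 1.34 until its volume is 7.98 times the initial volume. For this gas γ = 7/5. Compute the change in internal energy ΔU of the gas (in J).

T₁ = P₁V₁/(nR) = 534×28.8/(4.84×8.314) = 382 K.
Polytropic n=1.34: T₂ = T₁(V₁/V₂)^(n−1) = 382×(0.125)^0.34 = 189 K; P₂ = P₁(V₁/V₂)^n = 33.0 kPa.
For an ideal gas ΔU = nCvΔT with Cv = (5/2)R = 20.8 J/(mol·K).
ΔU = 4.84×20.8×(189−382) = -19500 J.

-19500 J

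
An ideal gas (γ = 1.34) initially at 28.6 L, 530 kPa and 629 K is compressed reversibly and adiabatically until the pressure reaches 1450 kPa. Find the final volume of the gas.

13.5 L

Adiabatic: T₂/T₁ = (P₂/P₁)^((γ−1)/γ) ⇒ T₂ = 629×(2.74)^0.254 = 812 K; V₂ = 13.5 L.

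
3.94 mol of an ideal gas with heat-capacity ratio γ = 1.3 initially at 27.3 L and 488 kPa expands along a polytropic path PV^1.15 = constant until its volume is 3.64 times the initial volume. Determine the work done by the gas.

T₁ = P₁V₁/(nR) = 488×27.3/(3.94×8.314) = 407 K.
Polytropic n=1.15: T₂ = T₁(V₁/V₂)^(n−1) = 407×(0.275)^0.15 = 335 K; P₂ = P₁(V₁/V₂)^n = 110 kPa.
W = (P₁V₁−P₂V₂)/(n−1) = (488×27.3−110×99.4)/0.15 = 15600 J.

15600 J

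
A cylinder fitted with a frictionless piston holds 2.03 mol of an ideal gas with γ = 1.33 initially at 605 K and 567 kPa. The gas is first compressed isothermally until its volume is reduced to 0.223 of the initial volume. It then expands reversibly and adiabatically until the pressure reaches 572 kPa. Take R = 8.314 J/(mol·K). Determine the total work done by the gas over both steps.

-5750 J

V₁ = nRT₁/P₁ = 2.03×8.314×605/567 = 18.0 L.
Step 1 — Isothermal: T stays 605 K; PV = const ⇒ V₂ = 4.02 L, P₂ = 2540 kPa.
ΔU = 0 (ideal gas, T constant).
W = nRT ln(V₂/V₁) = 2.03×8.314×605×ln(0.223) = -15300 J.
Q = ΔU + W = -15300 J.
State after step 1: P = 2540 kPa, V = 4.02 L, T = 605 K.
Step 2 — Adiabatic: T₂/T₁ = (P₂/P₁)^((γ−1)/γ) ⇒ T₂ = 605×(0.225)^0.248 = 418 K; V₂ = 12.3 L.
ΔU = nCvΔT = 2.03×25.2×(418−605) = -9570 J.
Q = 0 for an adiabatic process, so W = −ΔU = 9570 J.
Net over both steps: W = -5750 J, Q = -15300 J, ΔU = -9570 J.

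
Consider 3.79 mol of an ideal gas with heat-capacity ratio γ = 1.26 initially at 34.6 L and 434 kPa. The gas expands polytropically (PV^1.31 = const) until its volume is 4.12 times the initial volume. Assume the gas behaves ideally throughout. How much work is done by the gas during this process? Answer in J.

17200 J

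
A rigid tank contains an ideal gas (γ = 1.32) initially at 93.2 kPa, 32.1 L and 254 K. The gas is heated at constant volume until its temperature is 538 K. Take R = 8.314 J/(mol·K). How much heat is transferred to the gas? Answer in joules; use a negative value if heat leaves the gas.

n = P₁V₁/(RT₁) = 93.2×32.1/(8.314×254) = 1.42 mol.
Isochoric: V stays 32.1 L; P/T = const ⇒ T₂ = 538 K, P₂ = 197 kPa.
W = 0 (no volume change).
ΔU = nCvΔT = 1.42×26.0×(538−254) = 10500 J.
Q = ΔU = 10500 J.

10500 J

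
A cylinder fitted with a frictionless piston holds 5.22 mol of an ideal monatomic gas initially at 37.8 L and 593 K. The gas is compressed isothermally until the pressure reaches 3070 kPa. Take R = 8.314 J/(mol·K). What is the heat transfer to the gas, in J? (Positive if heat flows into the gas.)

P₁ = nRT₁/V₁ = 5.22×8.314×593/37.8 = 681 kPa.
Isothermal: T stays 593 K; PV = const ⇒ V₂ = 8.38 L, P₂ = 3070 kPa.
ΔU = 0 (ideal gas, T constant).
W = nRT ln(V₂/V₁) = 5.22×8.314×593×ln(0.222) = -38800 J.
Q = ΔU + W = -38800 J.

-38800 J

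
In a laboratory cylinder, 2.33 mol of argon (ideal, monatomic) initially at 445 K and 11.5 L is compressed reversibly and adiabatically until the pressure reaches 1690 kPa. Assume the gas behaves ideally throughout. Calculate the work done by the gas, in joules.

P₁ = nRT₁/V₁ = 2.33×8.314×445/11.5 = 750 kPa.
Adiabatic: T₂/T₁ = (P₂/P₁)^((γ−1)/γ) ⇒ T₂ = 445×(2.25)^0.400 = 616 K; V₂ = 7.06 L.
ΔU = nCvΔT = 2.33×12.5×(616−445) = 4970 J.
Q = 0 for an adiabatic process, so W = −ΔU = -4970 J.

-4970 J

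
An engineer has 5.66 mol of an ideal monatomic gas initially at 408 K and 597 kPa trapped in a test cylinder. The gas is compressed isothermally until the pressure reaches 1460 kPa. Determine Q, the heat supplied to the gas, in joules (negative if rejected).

-17200 J

V₁ = nRT₁/P₁ = 5.66×8.314×408/597 = 32.2 L.
Isothermal: T stays 408 K; PV = const ⇒ V₂ = 13.2 L, P₂ = 1460 kPa.
ΔU = 0 (ideal gas, T constant).
W = nRT ln(V₂/V₁) = 5.66×8.314×408×ln(0.409) = -17200 J.
Q = ΔU + W = -17200 J.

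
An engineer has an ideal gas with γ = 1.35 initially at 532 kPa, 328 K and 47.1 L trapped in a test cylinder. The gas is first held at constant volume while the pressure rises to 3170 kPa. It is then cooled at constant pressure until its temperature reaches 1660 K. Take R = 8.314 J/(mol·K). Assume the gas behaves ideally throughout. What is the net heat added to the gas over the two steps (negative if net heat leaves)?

268000 J

n = P₁V₁/(RT₁) = 532×47.1/(8.314×328) = 9.19 mol.
Step 1 — Isochoric: V stays 47.1 L; P/T = const ⇒ T₂ = 1950 K, P₂ = 3170 kPa.
W = 0 (no volume change).
ΔU = nCvΔT = 9.19×23.8×(1950−328) = 355000 J.
Q = ΔU = 355000 J.
State after step 1: P = 3170 kPa, V = 47.1 L, T = 1950 K.
Step 2 — Isobaric: P stays 3170 kPa; V/T = const ⇒ T₂ = 1660 K, V₂ = 40.0 L.
W = PΔV = 3170×(40.0−47.1) kPa·L = -22500 J.
ΔU = nCvΔT = 9.19×23.8×(1660−1950) = -64300 J.
Q = ΔU + W = nCpΔT = -86800 J.
Net over both steps: W = -22500 J, Q = 268000 J, ΔU = 291000 J.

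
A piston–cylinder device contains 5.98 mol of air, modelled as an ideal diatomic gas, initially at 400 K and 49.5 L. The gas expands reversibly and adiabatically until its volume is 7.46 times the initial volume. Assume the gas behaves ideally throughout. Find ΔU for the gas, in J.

-27500 J

P₁ = nRT₁/V₁ = 5.98×8.314×400/49.5 = 402 kPa.
Adiabatic: TV^(γ−1) = const ⇒ T₂ = 400×(0.134)^0.400 = 179 K; PV^γ = const ⇒ P₂ = 24.1 kPa.
For an ideal gas ΔU = nCvΔT with Cv = (5/2)R = 20.8 J/(mol·K).
ΔU = 5.98×20.8×(179−400) = -27500 J.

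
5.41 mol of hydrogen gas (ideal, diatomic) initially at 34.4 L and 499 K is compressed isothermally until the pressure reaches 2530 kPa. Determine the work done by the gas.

P₁ = nRT₁/V₁ = 5.41×8.314×499/34.4 = 652 kPa.
Isothermal: T stays 499 K; PV = const ⇒ V₂ = 8.87 L, P₂ = 2530 kPa.
W = nRT ln(V₂/V₁) = 5.41×8.314×499×ln(0.258) = -30400 J.

-30400 J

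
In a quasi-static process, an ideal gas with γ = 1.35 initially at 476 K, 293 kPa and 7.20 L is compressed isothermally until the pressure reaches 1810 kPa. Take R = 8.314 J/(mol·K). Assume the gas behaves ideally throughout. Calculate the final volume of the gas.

Isothermal: T stays 476 K; PV = const ⇒ V₂ = 1.17 L, P₂ = 1810 kPa.

1.17 L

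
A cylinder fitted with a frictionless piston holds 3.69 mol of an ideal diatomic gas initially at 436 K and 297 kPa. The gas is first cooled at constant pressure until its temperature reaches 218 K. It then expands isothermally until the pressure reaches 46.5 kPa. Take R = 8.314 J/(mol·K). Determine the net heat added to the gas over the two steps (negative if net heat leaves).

-11000 J

V₁ = nRT₁/P₁ = 3.69×8.314×436/297 = 45.0 L.
Step 1 — Isobaric: P stays 297 kPa; V/T = const ⇒ T₂ = 218 K, V₂ = 22.5 L.
W = PΔV = 297×(22.5−45.0) kPa·L = -6690 J.
ΔU = nCvΔT = 3.69×20.8×(218−436) = -16700 J.
Q = ΔU + W = nCpΔT = -23400 J.
State after step 1: P = 297 kPa, V = 22.5 L, T = 218 K.
Step 2 — Isothermal: T stays 218 K; PV = const ⇒ V₂ = 144 L, P₂ = 46.5 kPa.
ΔU = 0 (ideal gas, T constant).
W = nRT ln(V₂/V₁) = 3.69×8.314×218×ln(6.39) = 12400 J.
Q = ΔU + W = 12400 J.
Net over both steps: W = 5710 J, Q = -11000 J, ΔU = -16700 J.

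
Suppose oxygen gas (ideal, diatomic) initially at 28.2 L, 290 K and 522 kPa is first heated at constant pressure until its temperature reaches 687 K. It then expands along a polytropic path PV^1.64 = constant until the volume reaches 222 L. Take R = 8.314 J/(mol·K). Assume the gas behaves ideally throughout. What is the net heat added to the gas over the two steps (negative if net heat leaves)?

53000 J

n = P₁V₁/(RT₁) = 522×28.2/(8.314×290) = 6.11 mol.
Step 1 — Isobaric: P stays 522 kPa; V/T = const ⇒ T₂ = 687 K, V₂ = 66.8 L.
W = PΔV = 522×(66.8−28.2) kPa·L = 20200 J.
ΔU = nCvΔT = 6.11×20.8×(687−290) = 50400 J.
Q = ΔU + W = nCpΔT = 70500 J.
State after step 1: P = 522 kPa, V = 66.8 L, T = 687 K.
Step 2 — Polytropic n=1.64: T₂ = T₁(V₁/V₂)^(n−1) = 687×(0.301)^0.64 = 319 K; P₂ = P₁(V₁/V₂)^n = 72.8 kPa.
W = (P₁V₁−P₂V₂)/(n−1) = (522×66.8−72.8×222)/0.64 = 29200 J.
ΔU = nCvΔT = 6.11×20.8×(319−687) = -46800 J.
Q = ΔU + W = -17500 J.
Net over both steps: W = 49400 J, Q = 53000 J, ΔU = 3620 J.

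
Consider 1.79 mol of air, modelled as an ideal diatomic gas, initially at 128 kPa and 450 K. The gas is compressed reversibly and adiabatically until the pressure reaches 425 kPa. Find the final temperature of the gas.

634 K

V₁ = nRT₁/P₁ = 1.79×8.314×450/128 = 52.3 L.
Adiabatic: T₂/T₁ = (P₂/P₁)^((γ−1)/γ) ⇒ T₂ = 450×(3.32)^0.286 = 634 K; V₂ = 22.2 L.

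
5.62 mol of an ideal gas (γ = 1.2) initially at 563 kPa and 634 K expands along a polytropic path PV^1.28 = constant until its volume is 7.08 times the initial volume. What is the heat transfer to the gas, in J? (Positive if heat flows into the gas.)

V₁ = nRT₁/P₁ = 5.62×8.314×634/563 = 52.6 L.
Polytropic n=1.28: T₂ = T₁(V₁/V₂)^(n−1) = 634×(0.141)^0.28 = 367 K; P₂ = P₁(V₁/V₂)^n = 46.0 kPa.
W = (P₁V₁−P₂V₂)/(n−1) = (563×52.6−46.0×373)/0.28 = 44600 J.
ΔU = nCvΔT = 5.62×41.6×(367−634) = -62500 J.
Q = ΔU + W = -17900 J.

-17900 J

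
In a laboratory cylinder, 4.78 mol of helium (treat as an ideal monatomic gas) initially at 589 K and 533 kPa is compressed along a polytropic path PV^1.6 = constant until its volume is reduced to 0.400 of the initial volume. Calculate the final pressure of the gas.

2310 kPa

V₁ = nRT₁/P₁ = 4.78×8.314×589/533 = 43.9 L.
Polytropic n=1.6: T₂ = T₁(V₁/V₂)^(n−1) = 589×(2.50)^0.60 = 1020 K; P₂ = P₁(V₁/V₂)^n = 2310 kPa.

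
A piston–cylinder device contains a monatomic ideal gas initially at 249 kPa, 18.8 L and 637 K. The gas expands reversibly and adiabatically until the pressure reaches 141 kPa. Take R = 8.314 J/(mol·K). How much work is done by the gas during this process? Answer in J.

1430 J

n = P₁V₁/(RT₁) = 249×18.8/(8.314×637) = 0.884 mol.
Adiabatic: T₂/T₁ = (P₂/P₁)^((γ−1)/γ) ⇒ T₂ = 637×(0.566)^0.400 = 507 K; V₂ = 26.4 L.
ΔU = nCvΔT = 0.884×12.5×(507−637) = -1430 J.
Q = 0 for an adiabatic process, so W = −ΔU = 1430 J.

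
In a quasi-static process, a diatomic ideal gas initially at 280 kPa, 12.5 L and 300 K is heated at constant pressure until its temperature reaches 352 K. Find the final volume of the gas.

Isobaric: P stays 280 kPa; V/T = const ⇒ T₂ = 352 K, V₂ = 14.7 L.

14.7 L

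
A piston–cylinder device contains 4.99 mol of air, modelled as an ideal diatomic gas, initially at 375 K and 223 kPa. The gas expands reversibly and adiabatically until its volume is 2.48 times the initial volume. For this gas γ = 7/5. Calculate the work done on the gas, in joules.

V₁ = nRT₁/P₁ = 4.99×8.314×375/223 = 69.8 L.
Adiabatic: TV^(γ−1) = const ⇒ T₂ = 375×(0.403)^0.400 = 261 K; PV^γ = const ⇒ P₂ = 62.5 kPa.
ΔU = nCvΔT = 4.99×20.8×(261−375) = -11800 J.
Q = 0 for an adiabatic process, so W = −ΔU = 11800 J.
Work done on the gas = −W_by = -11800 J.

-11800 J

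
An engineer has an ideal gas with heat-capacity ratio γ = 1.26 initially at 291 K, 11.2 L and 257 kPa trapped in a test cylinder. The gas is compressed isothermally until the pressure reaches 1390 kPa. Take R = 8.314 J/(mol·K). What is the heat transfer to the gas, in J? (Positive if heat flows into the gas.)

-4860 J

n = P₁V₁/(RT₁) = 257×11.2/(8.314×291) = 1.19 mol.
Isothermal: T stays 291 K; PV = const ⇒ V₂ = 2.07 L, P₂ = 1390 kPa.
ΔU = 0 (ideal gas, T constant).
W = nRT ln(V₂/V₁) = 1.19×8.314×291×ln(0.185) = -4860 J.
Q = ΔU + W = -4860 J.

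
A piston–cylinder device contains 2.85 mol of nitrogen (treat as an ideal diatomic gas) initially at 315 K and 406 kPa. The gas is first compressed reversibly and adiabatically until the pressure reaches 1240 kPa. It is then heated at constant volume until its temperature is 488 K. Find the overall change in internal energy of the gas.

10200 J

V₁ = nRT₁/P₁ = 2.85×8.314×315/406 = 18.4 L.
Step 1 — Adiabatic: T₂/T₁ = (P₂/P₁)^((γ−1)/γ) ⇒ T₂ = 315×(3.05)^0.286 = 433 K; V₂ = 8.28 L.
ΔU = nCvΔT = 2.85×20.8×(433−315) = 7010 J.
Q = 0 for an adiabatic process, so W = −ΔU = -7010 J.
State after step 1: P = 1240 kPa, V = 8.28 L, T = 433 K.
Step 2 — Isochoric: V stays 8.28 L; P/T = const ⇒ T₂ = 488 K, P₂ = 1400 kPa.
W = 0 (no volume change).
ΔU = nCvΔT = 2.85×20.8×(488−433) = 3240 J.
Q = ΔU = 3240 J.
Net over both steps: W = -7010 J, Q = 3240 J, ΔU = 10200 J.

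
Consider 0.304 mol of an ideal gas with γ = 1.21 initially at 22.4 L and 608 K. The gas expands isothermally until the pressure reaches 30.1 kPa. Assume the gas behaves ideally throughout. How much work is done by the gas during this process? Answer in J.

P₁ = nRT₁/V₁ = 0.304×8.314×608/22.4 = 68.6 kPa.
Isothermal: T stays 608 K; PV = const ⇒ V₂ = 51.1 L, P₂ = 30.1 kPa.
W = nRT ln(V₂/V₁) = 0.304×8.314×608×ln(2.28) = 1270 J.

1270 J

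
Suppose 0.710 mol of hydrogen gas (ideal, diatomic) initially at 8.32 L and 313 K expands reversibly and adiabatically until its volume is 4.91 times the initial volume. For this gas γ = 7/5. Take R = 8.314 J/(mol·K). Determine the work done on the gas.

P₁ = nRT₁/V₁ = 0.710×8.314×313/8.32 = 222 kPa.
Adiabatic: TV^(γ−1) = const ⇒ T₂ = 313×(0.204)^0.400 = 166 K; PV^γ = const ⇒ P₂ = 23.9 kPa.
ΔU = nCvΔT = 0.710×20.8×(166−313) = -2170 J.
Q = 0 for an adiabatic process, so W = −ΔU = 2170 J.
Work done on the gas = −W_by = -2170 J.

-2170 J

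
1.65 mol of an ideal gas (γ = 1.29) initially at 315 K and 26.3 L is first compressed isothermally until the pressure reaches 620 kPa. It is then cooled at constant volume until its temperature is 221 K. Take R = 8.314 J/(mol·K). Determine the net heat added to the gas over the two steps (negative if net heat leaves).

-10200 J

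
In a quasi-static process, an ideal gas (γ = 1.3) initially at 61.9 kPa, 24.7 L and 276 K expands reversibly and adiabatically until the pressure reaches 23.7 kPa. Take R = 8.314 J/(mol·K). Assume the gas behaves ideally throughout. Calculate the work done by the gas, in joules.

1010 J

n = P₁V₁/(RT₁) = 61.9×24.7/(8.314×276) = 0.666 mol.
Adiabatic: T₂/T₁ = (P₂/P₁)^((γ−1)/γ) ⇒ T₂ = 276×(0.383)^0.231 = 221 K; V₂ = 51.7 L.
ΔU = nCvΔT = 0.666×27.7×(221−276) = -1010 J.
Q = 0 for an adiabatic process, so W = −ΔU = 1010 J.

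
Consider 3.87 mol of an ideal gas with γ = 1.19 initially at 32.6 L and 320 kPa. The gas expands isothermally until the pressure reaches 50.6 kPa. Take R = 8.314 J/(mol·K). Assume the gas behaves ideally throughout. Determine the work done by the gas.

T₁ = P₁V₁/(nR) = 320×32.6/(3.87×8.314) = 324 K.
Isothermal: T stays 324 K; PV = const ⇒ V₂ = 206 L, P₂ = 50.6 kPa.
W = nRT ln(V₂/V₁) = 3.87×8.314×324×ln(6.32) = 19200 J.

19200 J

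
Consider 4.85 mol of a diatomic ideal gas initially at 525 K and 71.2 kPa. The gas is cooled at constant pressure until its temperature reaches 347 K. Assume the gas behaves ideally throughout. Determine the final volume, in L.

197 L

V₁ = nRT₁/P₁ = 4.85×8.314×525/71.2 = 297 L.
Isobaric: P stays 71.2 kPa; V/T = const ⇒ T₂ = 347 K, V₂ = 197 L.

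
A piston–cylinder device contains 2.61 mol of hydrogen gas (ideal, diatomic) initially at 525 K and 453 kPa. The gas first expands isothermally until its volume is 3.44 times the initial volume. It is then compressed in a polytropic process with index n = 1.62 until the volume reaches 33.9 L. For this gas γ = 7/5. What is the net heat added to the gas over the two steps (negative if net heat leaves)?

V₁ = nRT₁/P₁ = 2.61×8.314×525/453 = 25.1 L.
Step 1 — Isothermal: T stays 525 K; PV = const ⇒ V₂ = 86.5 L, P₂ = 132 kPa.
ΔU = 0 (ideal gas, T constant).
W = nRT ln(V₂/V₁) = 2.61×8.314×525×ln(3.44) = 14100 J.
Q = ΔU + W = 14100 J.
State after step 1: P = 132 kPa, V = 86.5 L, T = 525 K.
Step 2 — Polytropic n=1.62: T₂ = T₁(V₁/V₂)^(n−1) = 525×(2.55)^0.62 = 938 K; P₂ = P₁(V₁/V₂)^n = 601 kPa.
W = (P₁V₁−P₂V₂)/(n−1) = (132×86.5−601×33.9)/0.62 = -14500 J.
ΔU = nCvΔT = 2.61×20.8×(938−525) = 22400 J.
Q = ΔU + W = 7960 J.
Net over both steps: W = -396 J, Q = 22000 J, ΔU = 22400 J.

22000 J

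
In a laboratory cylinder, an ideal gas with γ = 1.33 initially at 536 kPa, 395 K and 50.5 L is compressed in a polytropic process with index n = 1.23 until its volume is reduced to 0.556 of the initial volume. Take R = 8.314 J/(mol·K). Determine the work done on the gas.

n = P₁V₁/(RT₁) = 536×50.5/(8.314×395) = 8.24 mol.
Polytropic n=1.23: T₂ = T₁(V₁/V₂)^(n−1) = 395×(1.80)^0.23 = 452 K; P₂ = P₁(V₁/V₂)^n = 1100 kPa.
W = (P₁V₁−P₂V₂)/(n−1) = (536×50.5−1100×28.1)/0.23 = -17000 J.
Work done on the gas = −W_by = 17000 J.

17000 J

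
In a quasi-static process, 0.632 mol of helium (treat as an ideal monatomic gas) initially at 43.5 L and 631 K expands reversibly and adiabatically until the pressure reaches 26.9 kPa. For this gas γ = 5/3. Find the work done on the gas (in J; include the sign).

P₁ = nRT₁/V₁ = 0.632×8.314×631/43.5 = 76.2 kPa.
Adiabatic: T₂/T₁ = (P₂/P₁)^((γ−1)/γ) ⇒ T₂ = 631×(0.353)^0.400 = 416 K; V₂ = 81.3 L.
ΔU = nCvΔT = 0.632×12.5×(416−631) = -1690 J.
Q = 0 for an adiabatic process, so W = −ΔU = 1690 J.
Work done on the gas = −W_by = -1690 J.

-1690 J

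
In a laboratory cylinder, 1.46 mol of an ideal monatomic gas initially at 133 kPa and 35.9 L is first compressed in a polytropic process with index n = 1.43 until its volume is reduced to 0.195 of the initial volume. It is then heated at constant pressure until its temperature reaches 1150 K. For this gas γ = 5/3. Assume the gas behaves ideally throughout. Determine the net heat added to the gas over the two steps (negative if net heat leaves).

6770 J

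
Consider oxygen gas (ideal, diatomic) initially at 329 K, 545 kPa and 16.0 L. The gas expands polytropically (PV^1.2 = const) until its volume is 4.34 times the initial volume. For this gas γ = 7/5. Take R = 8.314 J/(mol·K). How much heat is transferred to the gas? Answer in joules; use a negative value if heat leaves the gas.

n = P₁V₁/(RT₁) = 545×16.0/(8.314×329) = 3.19 mol.
Polytropic n=1.2: T₂ = T₁(V₁/V₂)^(n−1) = 329×(0.230)^0.20 = 245 K; P₂ = P₁(V₁/V₂)^n = 93.6 kPa.
W = (P₁V₁−P₂V₂)/(n−1) = (545×16.0−93.6×69.4)/0.20 = 11100 J.
ΔU = nCvΔT = 3.19×20.8×(245−329) = -5550 J.
Q = ΔU + W = 5550 J.

5550 J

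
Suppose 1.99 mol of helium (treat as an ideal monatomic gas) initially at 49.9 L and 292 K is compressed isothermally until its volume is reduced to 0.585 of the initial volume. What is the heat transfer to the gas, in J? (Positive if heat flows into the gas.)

P₁ = nRT₁/V₁ = 1.99×8.314×292/49.9 = 96.8 kPa.
Isothermal: T stays 292 K; PV = const ⇒ V₂ = 29.2 L, P₂ = 165 kPa.
ΔU = 0 (ideal gas, T constant).
W = nRT ln(V₂/V₁) = 1.99×8.314×292×ln(0.585) = -2590 J.
Q = ΔU + W = -2590 J.

-2590 J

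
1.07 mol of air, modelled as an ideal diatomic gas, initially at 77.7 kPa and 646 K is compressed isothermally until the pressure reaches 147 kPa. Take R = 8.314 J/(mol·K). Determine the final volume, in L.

39.1 L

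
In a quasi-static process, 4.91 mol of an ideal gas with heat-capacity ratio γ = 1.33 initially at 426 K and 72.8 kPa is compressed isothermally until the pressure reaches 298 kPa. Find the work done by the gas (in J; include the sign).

-24500 J

V₁ = nRT₁/P₁ = 4.91×8.314×426/72.8 = 239 L.
Isothermal: T stays 426 K; PV = const ⇒ V₂ = 58.4 L, P₂ = 298 kPa.
W = nRT ln(V₂/V₁) = 4.91×8.314×426×ln(0.244) = -24500 J.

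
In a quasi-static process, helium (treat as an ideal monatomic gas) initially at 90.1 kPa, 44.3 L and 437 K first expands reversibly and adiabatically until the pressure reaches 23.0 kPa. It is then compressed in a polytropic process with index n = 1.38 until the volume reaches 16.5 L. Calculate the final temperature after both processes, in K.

n = P₁V₁/(RT₁) = 90.1×44.3/(8.314×437) = 1.10 mol.
Step 1 — Adiabatic: T₂/T₁ = (P₂/P₁)^((γ−1)/γ) ⇒ T₂ = 437×(0.255)^0.400 = 253 K; V₂ = 101 L.
ΔU = nCvΔT = 1.10×12.5×(253−437) = -2520 J.
Q = 0 for an adiabatic process, so W = −ΔU = 2520 J.
State after step 1: P = 23.0 kPa, V = 101 L, T = 253 K.
Step 2 — Polytropic n=1.38: T₂ = T₁(V₁/V₂)^(n−1) = 253×(6.09)^0.38 = 503 K; P₂ = P₁(V₁/V₂)^n = 278 kPa.
W = (P₁V₁−P₂V₂)/(n−1) = (23.0×101−278×16.5)/0.38 = -6000 J.
ΔU = nCvΔT = 1.10×12.5×(503−253) = 3420 J.
Q = ΔU + W = -2580 J.
Net over both steps: W = -3480 J, Q = -2580 J, ΔU = 903 J.

503 K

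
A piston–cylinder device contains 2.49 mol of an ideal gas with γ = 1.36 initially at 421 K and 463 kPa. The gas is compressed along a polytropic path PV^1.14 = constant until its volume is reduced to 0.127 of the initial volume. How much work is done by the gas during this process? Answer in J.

V₁ = nRT₁/P₁ = 2.49×8.314×421/463 = 18.8 L.
Polytropic n=1.14: T₂ = T₁(V₁/V₂)^(n−1) = 421×(7.87)^0.14 = 562 K; P₂ = P₁(V₁/V₂)^n = 4870 kPa.
W = (P₁V₁−P₂V₂)/(n−1) = (463×18.8−4870×2.39)/0.14 = -20900 J.

-20900 J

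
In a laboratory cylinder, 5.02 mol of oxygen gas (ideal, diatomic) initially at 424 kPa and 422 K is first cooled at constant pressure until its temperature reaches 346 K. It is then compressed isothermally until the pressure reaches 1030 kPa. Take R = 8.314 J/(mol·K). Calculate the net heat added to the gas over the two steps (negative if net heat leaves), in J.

-23900 J

V₁ = nRT₁/P₁ = 5.02×8.314×422/424 = 41.5 L.
Step 1 — Isobaric: P stays 424 kPa; V/T = const ⇒ T₂ = 346 K, V₂ = 34.1 L.
W = PΔV = 424×(34.1−41.5) kPa·L = -3170 J.
ΔU = nCvΔT = 5.02×20.8×(346−422) = -7930 J.
Q = ΔU + W = nCpΔT = -11100 J.
State after step 1: P = 424 kPa, V = 34.1 L, T = 346 K.
Step 2 — Isothermal: T stays 346 K; PV = const ⇒ V₂ = 14.0 L, P₂ = 1030 kPa.
ΔU = 0 (ideal gas, T constant).
W = nRT ln(V₂/V₁) = 5.02×8.314×346×ln(0.412) = -12800 J.
Q = ΔU + W = -12800 J.
Net over both steps: W = -16000 J, Q = -23900 J, ΔU = -7930 J.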